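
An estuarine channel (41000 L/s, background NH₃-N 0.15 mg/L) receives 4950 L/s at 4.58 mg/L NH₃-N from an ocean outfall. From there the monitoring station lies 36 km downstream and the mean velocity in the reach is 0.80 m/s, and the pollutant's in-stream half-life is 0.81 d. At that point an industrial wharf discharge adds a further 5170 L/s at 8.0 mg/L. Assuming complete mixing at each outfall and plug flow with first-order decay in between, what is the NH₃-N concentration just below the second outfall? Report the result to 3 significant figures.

1.17 mg/L

Conservation of mass: C = (41000·0.1500 + 4950·4.580) / 45950 = 28820/45950 = 0.6272 mg/L; combined flow 45950 L/s.
Travel time t = 36·1000 / 0.80 = 45000 s = 12.50 h.
Half-life 0.81 d → k = ln 2 / 0.81 = 0.8557 d⁻¹.
After decay, C = 0.6272 × e^(−kt) = 0.6272 × 0.6404 = 0.4017 mg/L.
Second outfall: C = (45950·0.4017 + 5170·8.000)/51120 = 1.170 mg/L.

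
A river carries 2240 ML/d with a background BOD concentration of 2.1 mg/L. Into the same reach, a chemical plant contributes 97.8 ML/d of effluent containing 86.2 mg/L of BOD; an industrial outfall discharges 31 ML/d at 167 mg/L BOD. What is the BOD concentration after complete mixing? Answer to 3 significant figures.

7.73 mg/L

Mixed concentration C = ΣQC/ΣQ = (2240·2.100 + 97.80·86.20 + 31.00·167.0) / 2369 = 18310/2369 = 7.730 mg/L.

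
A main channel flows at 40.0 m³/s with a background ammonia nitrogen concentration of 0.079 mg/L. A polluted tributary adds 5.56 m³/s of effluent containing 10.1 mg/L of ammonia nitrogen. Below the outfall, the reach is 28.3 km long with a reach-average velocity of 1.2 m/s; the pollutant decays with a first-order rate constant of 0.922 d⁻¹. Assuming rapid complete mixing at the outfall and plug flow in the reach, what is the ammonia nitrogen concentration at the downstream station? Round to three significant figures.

1.01 mg/L

Mass balance: C = (40.00·0.07900 + 5.560·10.10) / 45.56 = 59.32/45.56 = 1.302 mg/L.
Travel time t = 28.3·1000 / 1.2 = 23580 s = 6.551 h.
Applying C = C₀e^(−kt): 1.302 × 0.7775 = 1.012 mg/L.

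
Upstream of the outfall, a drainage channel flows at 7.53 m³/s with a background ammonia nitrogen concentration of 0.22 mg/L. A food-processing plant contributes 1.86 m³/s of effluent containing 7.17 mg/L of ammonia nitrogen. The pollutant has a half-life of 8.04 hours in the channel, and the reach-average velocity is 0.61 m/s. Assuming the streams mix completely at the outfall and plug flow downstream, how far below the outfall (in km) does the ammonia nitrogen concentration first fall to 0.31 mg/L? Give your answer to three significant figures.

Conservation of mass: C = (7.530·0.2200 + 1.860·7.170) / 9.390 = 14.99/9.390 = 1.597 mg/L.
Half-life 8.04 h → k = ln 2 / 8.04 = 0.08621 h⁻¹ = 2.069 d⁻¹.
Set 1.597·exp(−k·t) = 0.31 → t = ln(1.597/0.31)/k = 68440 s = 19.01 h.
Distance = v·t = 0.61·68440 = 41750 m = 41.75 km.

41.8 km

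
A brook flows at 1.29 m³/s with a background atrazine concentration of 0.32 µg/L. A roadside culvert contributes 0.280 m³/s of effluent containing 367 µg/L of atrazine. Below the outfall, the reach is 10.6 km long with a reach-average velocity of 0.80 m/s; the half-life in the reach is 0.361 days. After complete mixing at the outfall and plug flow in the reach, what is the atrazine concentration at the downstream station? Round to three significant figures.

Mass balance: C = (1.290·0.3200 + 0.2800·367.0) / 1.570 = 103.2/1.570 = 65.72 µg/L.
Travel time t = 10.6·1000 / 0.80 = 13250 s = 3.681 h.
Half-life 0.361 d → k = ln 2 / 0.361 = 1.920 d⁻¹.
First-order decay: C = 65.72·exp(−k·t) = 65.72·0.7449 = 48.95 µg/L.

49.0 µg/L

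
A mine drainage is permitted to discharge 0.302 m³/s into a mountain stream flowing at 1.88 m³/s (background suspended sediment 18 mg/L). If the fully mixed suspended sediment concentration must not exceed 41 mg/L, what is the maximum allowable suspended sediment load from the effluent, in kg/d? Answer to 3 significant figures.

4810 kg/d

Mass balance at the limit: 1.880·18.00 + 0.3020·Cₑ = 2.182·41 → Cₑ = 184.2 mg/L.
Load = 0.3020 m³/s × 184.2 g/m³ × 86 400 s/d = 4806 kg/d.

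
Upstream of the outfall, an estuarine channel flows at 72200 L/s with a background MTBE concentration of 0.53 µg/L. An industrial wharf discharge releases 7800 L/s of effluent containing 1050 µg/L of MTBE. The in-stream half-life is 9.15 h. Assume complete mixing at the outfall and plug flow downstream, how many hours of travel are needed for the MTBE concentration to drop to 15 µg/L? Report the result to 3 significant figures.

Conservation of mass: C = (72200·0.5300 + 7800·1050) / 80000 = 8228000/80000 = 102.9 µg/L.
Half-life 9.15 h → k = ln 2 / 9.15 = 0.07575 h⁻¹ = 1.818 d⁻¹.
102.9·exp(−k·t) = 15 → t = ln(102.9/15)/k = 91490 s = 25.41 h.

25.4 h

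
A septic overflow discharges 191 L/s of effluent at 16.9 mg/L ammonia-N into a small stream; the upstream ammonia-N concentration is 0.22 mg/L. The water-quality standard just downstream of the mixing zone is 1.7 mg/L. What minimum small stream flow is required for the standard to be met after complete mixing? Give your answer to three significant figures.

1960 L/s

Set C_mix = 1.7: (Q·0.2200 + 191.0·16.90) / (Q + 191.0) = 1.7
→ Q = 191.0·(16.90 − 1.7)/(1.7 − 0.2200) = 1962 L/s.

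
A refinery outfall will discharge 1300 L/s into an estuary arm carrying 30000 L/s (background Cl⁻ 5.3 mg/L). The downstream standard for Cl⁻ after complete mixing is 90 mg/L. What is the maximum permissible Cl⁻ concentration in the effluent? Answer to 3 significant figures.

At the limit, (Qr·Cr + Qe·Cₑ)/(Qr + Qe) = 90:
Cₑ = (31300·90 − 30000·5.300) / 1300 = 2045 mg/L.

2040 mg/L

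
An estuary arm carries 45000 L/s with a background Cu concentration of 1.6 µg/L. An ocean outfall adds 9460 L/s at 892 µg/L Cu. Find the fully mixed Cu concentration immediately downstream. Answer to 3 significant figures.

Mass balance: C = (45000·1.600 + 9460·892.0) / 54460 = 8510000/54460 = 156.3 µg/L.

156 µg/L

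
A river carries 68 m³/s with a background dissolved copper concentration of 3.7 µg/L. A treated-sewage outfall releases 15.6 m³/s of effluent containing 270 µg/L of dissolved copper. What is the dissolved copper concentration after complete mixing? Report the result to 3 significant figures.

Conservation of mass: C = (68.00·3.700 + 15.60·270.0) / 83.60 = 4464/83.60 = 53.39 µg/L.

53.4 µg/L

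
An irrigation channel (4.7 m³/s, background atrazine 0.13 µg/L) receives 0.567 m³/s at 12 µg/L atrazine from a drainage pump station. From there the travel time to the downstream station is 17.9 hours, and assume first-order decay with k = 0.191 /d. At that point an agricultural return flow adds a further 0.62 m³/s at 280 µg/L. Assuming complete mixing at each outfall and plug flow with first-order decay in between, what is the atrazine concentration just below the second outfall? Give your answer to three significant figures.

Mass balance: C = (4.700·0.1300 + 0.5670·12.00) / 5.267 = 7.415/5.267 = 1.408 µg/L; combined flow 5.267 m³/s.
Decay over the reach: 1.408·exp(−kt) = 1.408·0.8672 = 1.221 µg/L.
Second outfall: C = (5.267·1.221 + 0.6200·280.0)/5.887 = 30.58 µg/L.

30.6 µg/L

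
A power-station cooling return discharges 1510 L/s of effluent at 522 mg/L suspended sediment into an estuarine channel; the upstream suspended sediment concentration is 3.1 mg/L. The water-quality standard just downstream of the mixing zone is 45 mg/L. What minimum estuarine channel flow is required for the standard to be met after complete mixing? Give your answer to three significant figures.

Set C_mix = 45: (Q·3.100 + 1510·522.0) / (Q + 1510) = 45
→ Q = 1510·(522.0 − 45)/(45 − 3.100) = 17190 L/s.

17200 L/s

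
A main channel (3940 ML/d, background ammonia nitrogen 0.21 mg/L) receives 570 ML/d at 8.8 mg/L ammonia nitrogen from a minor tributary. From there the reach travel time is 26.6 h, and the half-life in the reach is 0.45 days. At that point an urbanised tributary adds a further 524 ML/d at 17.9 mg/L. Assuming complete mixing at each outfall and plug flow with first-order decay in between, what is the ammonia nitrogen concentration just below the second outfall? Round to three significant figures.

After mixing, C = (3940·0.2100 + 570.0·8.800) / 4510 = 5843/4510 = 1.296 mg/L; combined flow 4510 ML/d.
Half-life 0.45 d → k = ln 2 / 0.45 = 1.540 d⁻¹.
First-order decay: C = 1.296·exp(−k·t) = 1.296·0.1814 = 0.2350 mg/L.
At the second outfall, C = (4510·0.2350 + 524.0·17.90) / (4510 + 524.0) = 2.074 mg/L.

2.07 mg/L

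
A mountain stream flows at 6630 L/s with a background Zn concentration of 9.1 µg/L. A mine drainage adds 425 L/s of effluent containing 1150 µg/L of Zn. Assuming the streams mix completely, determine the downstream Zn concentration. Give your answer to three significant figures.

77.8 µg/L

Flow-weighted average: C = (6630·9.100 + 425.0·1150) / 7055 = 549100/7055 = 77.83 µg/L.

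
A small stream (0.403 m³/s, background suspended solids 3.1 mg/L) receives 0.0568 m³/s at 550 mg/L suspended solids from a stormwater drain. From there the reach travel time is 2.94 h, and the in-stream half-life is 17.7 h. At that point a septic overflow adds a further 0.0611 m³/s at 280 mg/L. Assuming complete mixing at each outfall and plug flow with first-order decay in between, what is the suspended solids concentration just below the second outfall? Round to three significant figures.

Mass balance: C = (0.4030·3.100 + 0.05680·550.0) / 0.4598 = 32.49/0.4598 = 70.66 mg/L; combined flow 0.4598 m³/s.
Half-life 17.7 h → k = ln 2 / 17.7 = 0.03916 h⁻¹ = 0.9399 d⁻¹.
After decay, C = 70.66 × e^(−kt) = 70.66 × 0.8912 = 62.98 mg/L.
Second outfall: C = (0.4598·62.98 + 0.06110·280.0)/0.5209 = 88.43 mg/L.

88.4 mg/L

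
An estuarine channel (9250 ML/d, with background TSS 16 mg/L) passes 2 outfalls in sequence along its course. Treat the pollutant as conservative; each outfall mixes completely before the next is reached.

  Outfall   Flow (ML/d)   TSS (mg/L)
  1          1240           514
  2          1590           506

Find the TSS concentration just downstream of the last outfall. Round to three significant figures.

132 mg/L

Outfall 1: combined Q = 10490 ML/d; C = (9250·16.00 + 1240·514.0)/10490 = 74.87 mg/L.
Outfall 2: combined Q = 12080 ML/d; C = (10490·74.87 + 1590·506.0)/12080 = 131.6 mg/L.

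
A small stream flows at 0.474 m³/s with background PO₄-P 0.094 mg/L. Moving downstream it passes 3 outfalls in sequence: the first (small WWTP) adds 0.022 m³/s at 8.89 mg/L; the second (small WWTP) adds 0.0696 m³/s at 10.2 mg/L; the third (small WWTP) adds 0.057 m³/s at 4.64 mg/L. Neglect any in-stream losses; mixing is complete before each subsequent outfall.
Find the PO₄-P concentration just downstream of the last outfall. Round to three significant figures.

1.95 mg/L

After outfall 1: Q = 0.4740 + 0.02200 = 0.4960 m³/s; C = (0.4740·0.09400 + 0.02200·8.890)/0.4960 = 0.4841 mg/L.
After outfall 2: Q = 0.4960 + 0.06960 = 0.5656 m³/s; C = (0.4960·0.4841 + 0.06960·10.20)/0.5656 = 1.680 mg/L.
After outfall 3: Q = 0.5656 + 0.05700 = 0.6226 m³/s; C = (0.5656·1.680 + 0.05700·4.640)/0.6226 = 1.951 mg/L.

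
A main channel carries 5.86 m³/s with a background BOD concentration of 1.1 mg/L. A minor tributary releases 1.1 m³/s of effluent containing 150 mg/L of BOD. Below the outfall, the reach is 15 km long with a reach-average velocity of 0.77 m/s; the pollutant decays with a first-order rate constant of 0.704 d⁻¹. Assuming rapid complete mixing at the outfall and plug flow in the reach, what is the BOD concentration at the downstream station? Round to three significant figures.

21.0 mg/L

Mixed concentration C = ΣQC/ΣQ = (5.860·1.100 + 1.100·150.0) / 6.960 = 171.4/6.960 = 24.63 mg/L.
Travel time t = 15·1000 / 0.77 = 19480 s = 5.411 h.
Decay over the reach: 24.63·exp(−kt) = 24.63·0.8532 = 21.02 mg/L.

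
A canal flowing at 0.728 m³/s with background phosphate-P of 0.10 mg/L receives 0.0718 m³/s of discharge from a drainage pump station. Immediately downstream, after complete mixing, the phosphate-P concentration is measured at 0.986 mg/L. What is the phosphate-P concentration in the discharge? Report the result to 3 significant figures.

9.97 mg/L

Mass balance: 0.7280·0.1000 + 0.07180·Cₑ = 0.7998·0.9860
→ Cₑ = (0.7998·0.9860 − 0.7280·0.1000) / 0.07180 = 9.969 mg/L.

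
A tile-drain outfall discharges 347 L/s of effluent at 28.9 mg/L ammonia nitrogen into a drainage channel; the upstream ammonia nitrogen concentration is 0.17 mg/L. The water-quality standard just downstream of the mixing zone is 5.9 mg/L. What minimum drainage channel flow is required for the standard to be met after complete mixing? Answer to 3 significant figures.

Set C_mix = 5.9: (Q·0.1700 + 347.0·28.90) / (Q + 347.0) = 5.9
→ Q = 347.0·(28.90 − 5.9)/(5.9 − 0.1700) = 1393 L/s.

1390 L/s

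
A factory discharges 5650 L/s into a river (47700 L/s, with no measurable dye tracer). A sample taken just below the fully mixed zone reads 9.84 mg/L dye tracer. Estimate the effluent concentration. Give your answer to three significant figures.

Mass balance: 47700·0 + 5650·Cₑ = 53350·9.840
→ Cₑ = (53350·9.840 − 47700·0) / 5650 = 92.91 mg/L.

92.9 mg/L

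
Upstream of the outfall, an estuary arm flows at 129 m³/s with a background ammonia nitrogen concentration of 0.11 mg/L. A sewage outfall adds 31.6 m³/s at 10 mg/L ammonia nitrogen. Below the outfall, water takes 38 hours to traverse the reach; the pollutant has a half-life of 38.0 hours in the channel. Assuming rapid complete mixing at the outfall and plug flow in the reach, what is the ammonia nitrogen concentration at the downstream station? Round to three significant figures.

1.03 mg/L

After mixing, C = (129.0·0.1100 + 31.60·10.00) / 160.6 = 330.2/160.6 = 2.056 mg/L.
Half-life 38.0 h → k = ln 2 / 38.0 = 0.01824 h⁻¹ = 0.4378 d⁻¹.
Decay over the reach: 2.056·exp(−kt) = 2.056·0.5000 = 1.028 mg/L.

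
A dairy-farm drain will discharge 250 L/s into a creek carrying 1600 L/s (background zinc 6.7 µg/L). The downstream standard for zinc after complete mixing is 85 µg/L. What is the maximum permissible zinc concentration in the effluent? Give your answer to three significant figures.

586 µg/L

At the limit, (Qr·Cr + Qe·Cₑ)/(Qr + Qe) = 85:
Cₑ = (1850·85 − 1600·6.700) / 250.0 = 586.1 µg/L.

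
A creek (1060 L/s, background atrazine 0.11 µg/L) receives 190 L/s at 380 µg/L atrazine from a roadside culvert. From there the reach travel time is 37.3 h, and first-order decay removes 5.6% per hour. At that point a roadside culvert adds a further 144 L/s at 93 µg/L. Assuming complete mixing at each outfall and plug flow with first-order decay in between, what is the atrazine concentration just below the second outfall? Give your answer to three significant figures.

15.7 µg/L

Conservation of mass: C = (1060·0.1100 + 190.0·380.0) / 1250 = 72320/1250 = 57.85 µg/L; combined flow 1250 L/s.
5.6%/h lost → k = −ln(1 − 0.056) = 0.05763 h⁻¹.
After decay, C = 57.85 × e^(−kt) = 57.85 × 0.1165 = 6.742 µg/L.
At the second outfall, C = (1250·6.742 + 144.0·93.00) / (1250 + 144.0) = 15.65 µg/L.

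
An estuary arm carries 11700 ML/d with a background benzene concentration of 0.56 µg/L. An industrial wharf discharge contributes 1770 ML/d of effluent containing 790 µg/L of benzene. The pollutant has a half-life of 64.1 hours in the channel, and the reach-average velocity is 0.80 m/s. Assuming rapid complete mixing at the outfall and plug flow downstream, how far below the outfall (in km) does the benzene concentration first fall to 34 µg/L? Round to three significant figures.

After mixing, C = (11700·0.5600 + 1770·790.0) / 13470 = 1405000/13470 = 104.3 µg/L.
Half-life 64.1 h → k = ln 2 / 64.1 = 0.01081 h⁻¹ = 0.2595 d⁻¹.
Set 104.3·exp(−k·t) = 34 → t = ln(104.3/34)/k = 373200 s = 103.7 h.
Distance = v·t = 0.80·373200 = 298500 m = 298.5 km.

299 km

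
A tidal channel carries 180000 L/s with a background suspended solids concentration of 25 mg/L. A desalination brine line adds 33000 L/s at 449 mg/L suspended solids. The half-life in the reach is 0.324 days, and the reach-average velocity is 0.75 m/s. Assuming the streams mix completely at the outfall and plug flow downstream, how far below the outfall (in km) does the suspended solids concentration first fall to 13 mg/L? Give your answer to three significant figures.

Mixed concentration C = ΣQC/ΣQ = (180000·25.00 + 33000·449.0) / 213000 = 19320000/213000 = 90.69 mg/L.
Half-life 0.324 d → k = ln 2 / 0.324 = 2.139 d⁻¹.
Set 90.69·exp(−k·t) = 13 → t = ln(90.69/13)/k = 78450 s = 21.79 h.
Distance = v·t = 0.75·78450 = 58840 m = 58.84 km.

58.8 km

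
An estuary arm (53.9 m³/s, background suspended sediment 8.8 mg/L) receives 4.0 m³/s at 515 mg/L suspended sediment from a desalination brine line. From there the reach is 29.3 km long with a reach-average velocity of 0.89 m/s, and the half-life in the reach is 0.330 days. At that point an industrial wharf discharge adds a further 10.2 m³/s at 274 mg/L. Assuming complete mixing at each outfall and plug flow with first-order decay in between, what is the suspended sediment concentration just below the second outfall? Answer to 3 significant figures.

Mixed concentration C = ΣQC/ΣQ = (53.90·8.800 + 4.000·515.0) / 57.90 = 2534/57.90 = 43.77 mg/L; combined flow 57.90 m³/s.
Travel time t = 29.3·1000 / 0.89 = 32920 s = 9.145 h.
Half-life 0.330 d → k = ln 2 / 0.330 = 2.100 d⁻¹.
First-order decay: C = 43.77·exp(−k·t) = 43.77·0.4492 = 19.66 mg/L.
Second outfall: C = (57.90·19.66 + 10.20·274.0)/68.10 = 57.76 mg/L.

57.8 mg/L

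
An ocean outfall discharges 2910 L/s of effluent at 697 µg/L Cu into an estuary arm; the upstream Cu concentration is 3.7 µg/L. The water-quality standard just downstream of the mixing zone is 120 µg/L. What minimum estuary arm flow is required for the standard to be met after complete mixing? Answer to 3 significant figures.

14400 L/s

Set C_mix = 120: (Q·3.700 + 2910·697.0) / (Q + 2910) = 120
→ Q = 2910·(697.0 − 120)/(120 − 3.700) = 14440 L/s.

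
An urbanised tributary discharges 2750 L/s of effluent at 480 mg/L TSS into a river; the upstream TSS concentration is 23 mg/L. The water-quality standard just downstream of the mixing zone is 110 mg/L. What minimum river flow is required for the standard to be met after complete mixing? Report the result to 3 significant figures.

Set C_mix = 110: (Q·23.00 + 2750·480.0) / (Q + 2750) = 110
→ Q = 2750·(480.0 − 110)/(110 − 23.00) = 11700 L/s.

11700 L/s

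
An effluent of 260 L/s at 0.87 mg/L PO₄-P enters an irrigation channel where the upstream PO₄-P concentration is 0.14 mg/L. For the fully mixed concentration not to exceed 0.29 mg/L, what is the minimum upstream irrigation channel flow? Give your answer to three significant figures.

1010 L/s

Set C_mix = 0.29: (Q·0.1400 + 260.0·0.8700) / (Q + 260.0) = 0.29
→ Q = 260.0·(0.8700 − 0.29)/(0.29 − 0.1400) = 1005 L/s.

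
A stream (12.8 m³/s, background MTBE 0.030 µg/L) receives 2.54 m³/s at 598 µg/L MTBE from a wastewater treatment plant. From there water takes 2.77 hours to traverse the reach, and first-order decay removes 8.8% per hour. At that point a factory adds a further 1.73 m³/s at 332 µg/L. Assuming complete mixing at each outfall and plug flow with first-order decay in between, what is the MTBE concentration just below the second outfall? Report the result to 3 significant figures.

103 µg/L

Mixed concentration C = ΣQC/ΣQ = (12.80·0.03000 + 2.540·598.0) / 15.34 = 1519/15.34 = 99.04 µg/L; combined flow 15.34 m³/s.
8.8%/h lost → k = −ln(1 − 0.088) = 0.09212 h⁻¹.
Decay over the reach: 99.04·exp(−kt) = 99.04·0.7748 = 76.74 µg/L.
At the second outfall, C = (15.34·76.74 + 1.730·332.0) / (15.34 + 1.730) = 102.6 µg/L.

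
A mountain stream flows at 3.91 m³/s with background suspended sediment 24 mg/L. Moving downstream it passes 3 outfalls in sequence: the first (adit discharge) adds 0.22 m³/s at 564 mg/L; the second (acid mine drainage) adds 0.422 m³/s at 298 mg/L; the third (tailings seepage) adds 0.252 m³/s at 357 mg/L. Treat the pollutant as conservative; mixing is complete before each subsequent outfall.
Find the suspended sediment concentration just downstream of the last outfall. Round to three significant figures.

Below outfall 1: Q → 4.130 m³/s, C = (3.910·24.00 + 0.2200·564.0)/4.130 = 52.77 mg/L.
Below outfall 2: Q → 4.552 m³/s, C = (4.130·52.77 + 0.4220·298.0)/4.552 = 75.50 mg/L.
Below outfall 3: Q → 4.804 m³/s, C = (4.552·75.50 + 0.2520·357.0)/4.804 = 90.27 mg/L.

90.3 mg/L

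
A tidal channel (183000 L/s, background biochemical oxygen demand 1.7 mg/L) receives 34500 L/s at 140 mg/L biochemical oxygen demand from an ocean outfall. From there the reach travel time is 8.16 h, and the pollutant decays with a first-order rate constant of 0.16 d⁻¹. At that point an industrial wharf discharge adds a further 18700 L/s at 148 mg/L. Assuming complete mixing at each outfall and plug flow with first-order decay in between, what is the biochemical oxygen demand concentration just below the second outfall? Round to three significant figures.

32.3 mg/L

Conservation of mass: C = (183000·1.700 + 34500·140.0) / 217500 = 5141000/217500 = 23.64 mg/L; combined flow 217500 L/s.
After decay, C = 23.64 × e^(−kt) = 23.64 × 0.9471 = 22.39 mg/L.
At the second outfall, C = (217500·22.39 + 18700·148.0) / (217500 + 18700) = 32.33 mg/L.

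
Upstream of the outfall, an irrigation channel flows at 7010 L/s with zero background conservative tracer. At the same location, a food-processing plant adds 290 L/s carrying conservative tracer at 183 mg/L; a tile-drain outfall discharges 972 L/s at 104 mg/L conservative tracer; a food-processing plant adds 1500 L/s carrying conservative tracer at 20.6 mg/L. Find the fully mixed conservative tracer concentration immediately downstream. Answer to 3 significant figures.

18.9 mg/L

Mixed concentration C = ΣQC/ΣQ = (7010·0 + 290.0·183.0 + 972.0·104.0 + 1500·20.60) / 9772 = 185100/9772 = 18.94 mg/L.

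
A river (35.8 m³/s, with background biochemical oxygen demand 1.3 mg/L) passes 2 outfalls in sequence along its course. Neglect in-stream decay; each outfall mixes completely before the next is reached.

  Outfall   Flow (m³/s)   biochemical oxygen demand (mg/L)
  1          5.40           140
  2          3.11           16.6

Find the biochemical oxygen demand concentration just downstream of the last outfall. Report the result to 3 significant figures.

19.3 mg/L

After outfall 1: Q = 35.80 + 5.400 = 41.20 m³/s; C = (35.80·1.300 + 5.400·140.0)/41.20 = 19.48 mg/L.
After outfall 2: Q = 41.20 + 3.110 = 44.31 m³/s; C = (41.20·19.48 + 3.110·16.60)/44.31 = 19.28 mg/L.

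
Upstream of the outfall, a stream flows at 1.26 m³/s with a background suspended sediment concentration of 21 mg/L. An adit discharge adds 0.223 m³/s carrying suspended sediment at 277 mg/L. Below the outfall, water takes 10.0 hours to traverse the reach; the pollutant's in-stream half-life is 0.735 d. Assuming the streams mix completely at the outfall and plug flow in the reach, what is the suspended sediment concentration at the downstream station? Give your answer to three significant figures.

Mixed concentration C = ΣQC/ΣQ = (1.260·21.00 + 0.2230·277.0) / 1.483 = 88.23/1.483 = 59.49 mg/L.
Half-life 0.735 d → k = ln 2 / 0.735 = 0.9431 d⁻¹.
After decay, C = 59.49 × e^(−kt) = 59.49 × 0.6751 = 40.16 mg/L.

40.2 mg/L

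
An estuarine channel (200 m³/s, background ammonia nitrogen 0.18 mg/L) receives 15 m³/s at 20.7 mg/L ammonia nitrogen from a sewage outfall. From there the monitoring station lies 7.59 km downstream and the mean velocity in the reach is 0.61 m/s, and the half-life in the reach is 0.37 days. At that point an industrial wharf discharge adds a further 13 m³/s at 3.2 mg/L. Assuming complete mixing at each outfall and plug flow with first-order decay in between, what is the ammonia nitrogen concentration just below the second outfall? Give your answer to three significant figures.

1.34 mg/L

After mixing, C = (200.0·0.1800 + 15.00·20.70) / 215.0 = 346.5/215.0 = 1.612 mg/L; combined flow 215.0 m³/s.
Travel time t = 7.59·1000 / 0.61 = 12440 s = 3.456 h.
Half-life 0.37 d → k = ln 2 / 0.37 = 1.873 d⁻¹.
Decay over the reach: 1.612·exp(−kt) = 1.612·0.7635 = 1.231 mg/L.
At the second outfall, C = (215.0·1.231 + 13.00·3.200) / (215.0 + 13.00) = 1.343 mg/L.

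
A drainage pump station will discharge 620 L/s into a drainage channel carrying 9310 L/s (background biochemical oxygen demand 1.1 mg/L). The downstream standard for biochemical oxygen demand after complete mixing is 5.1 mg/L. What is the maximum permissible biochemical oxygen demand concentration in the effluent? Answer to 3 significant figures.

At the limit, (Qr·Cr + Qe·Cₑ)/(Qr + Qe) = 5.1:
Cₑ = (9930·5.1 − 9310·1.100) / 620.0 = 65.16 mg/L.

65.2 mg/L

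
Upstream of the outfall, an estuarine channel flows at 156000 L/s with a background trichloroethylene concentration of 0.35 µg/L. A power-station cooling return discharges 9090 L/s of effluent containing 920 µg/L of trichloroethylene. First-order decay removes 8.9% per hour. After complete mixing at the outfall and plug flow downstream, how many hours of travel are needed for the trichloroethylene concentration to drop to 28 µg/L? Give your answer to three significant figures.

Mixed concentration C = ΣQC/ΣQ = (156000·0.3500 + 9090·920.0) / 165100 = 8417000/165100 = 50.99 µg/L.
8.9%/h lost → k = −ln(1 − 0.089) = 0.09321 h⁻¹.
50.99·exp(−k·t) = 28 → t = ln(50.99/28)/k = 23150 s = 6.430 h.

6.43 h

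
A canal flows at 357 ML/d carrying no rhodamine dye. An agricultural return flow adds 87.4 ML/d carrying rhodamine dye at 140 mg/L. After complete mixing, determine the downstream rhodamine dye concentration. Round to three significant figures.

Mixed concentration C = ΣQC/ΣQ = (357.0·0 + 87.40·140.0) / 444.4 = 12240/444.4 = 27.53 mg/L.

27.5 mg/L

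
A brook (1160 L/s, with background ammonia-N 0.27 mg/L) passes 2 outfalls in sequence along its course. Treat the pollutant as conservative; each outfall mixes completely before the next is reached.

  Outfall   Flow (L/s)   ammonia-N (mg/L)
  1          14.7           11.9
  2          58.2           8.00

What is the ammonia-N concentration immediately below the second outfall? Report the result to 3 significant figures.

0.774 mg/L

Below outfall 1: Q → 1175 L/s, C = (1160·0.2700 + 14.70·11.90)/1175 = 0.4155 mg/L.
Below outfall 2: Q → 1233 L/s, C = (1175·0.4155 + 58.20·8.000)/1233 = 0.7736 mg/L.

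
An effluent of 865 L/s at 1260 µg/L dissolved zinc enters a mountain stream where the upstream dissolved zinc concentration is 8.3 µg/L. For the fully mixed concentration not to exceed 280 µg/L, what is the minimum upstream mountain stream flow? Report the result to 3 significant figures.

3120 L/s

Set C_mix = 280: (Q·8.300 + 865.0·1260) / (Q + 865.0) = 280
→ Q = 865.0·(1260 − 280)/(280 − 8.300) = 3120 L/s.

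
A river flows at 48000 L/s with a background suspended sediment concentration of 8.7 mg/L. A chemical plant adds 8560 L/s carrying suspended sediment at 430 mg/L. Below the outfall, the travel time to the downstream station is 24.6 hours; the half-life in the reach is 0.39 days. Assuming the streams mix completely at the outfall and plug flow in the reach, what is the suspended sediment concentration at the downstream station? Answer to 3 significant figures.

11.7 mg/L

Mass balance: C = (48000·8.700 + 8560·430.0) / 56560 = 4098000/56560 = 72.46 mg/L.
Half-life 0.39 d → k = ln 2 / 0.39 = 1.777 d⁻¹.
Applying C = C₀e^(−kt): 72.46 × 0.1617 = 11.72 mg/L.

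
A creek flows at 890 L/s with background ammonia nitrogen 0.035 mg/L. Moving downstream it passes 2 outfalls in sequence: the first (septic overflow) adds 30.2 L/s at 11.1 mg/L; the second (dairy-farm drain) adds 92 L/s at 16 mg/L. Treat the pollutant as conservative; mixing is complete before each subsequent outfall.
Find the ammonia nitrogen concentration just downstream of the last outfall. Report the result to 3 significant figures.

1.82 mg/L

Outfall 1: combined Q = 920.2 L/s; C = (890.0·0.03500 + 30.20·11.10)/920.2 = 0.3981 mg/L.
Outfall 2: combined Q = 1012 L/s; C = (920.2·0.3981 + 92.00·16.00)/1012 = 1.816 mg/L.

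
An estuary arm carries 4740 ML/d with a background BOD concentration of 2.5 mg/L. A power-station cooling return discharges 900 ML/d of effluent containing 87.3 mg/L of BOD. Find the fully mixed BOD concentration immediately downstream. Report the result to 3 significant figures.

Mass balance: C = (4740·2.500 + 900.0·87.30) / 5640 = 90420/5640 = 16.03 mg/L.

16.0 mg/L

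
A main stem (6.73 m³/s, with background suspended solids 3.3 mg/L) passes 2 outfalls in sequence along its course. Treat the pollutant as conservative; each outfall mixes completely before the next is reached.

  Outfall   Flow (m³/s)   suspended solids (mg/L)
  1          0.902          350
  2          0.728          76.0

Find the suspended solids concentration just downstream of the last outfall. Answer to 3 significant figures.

47.0 mg/L

Outfall 1: combined Q = 7.632 m³/s; C = (6.730·3.300 + 0.9020·350.0)/7.632 = 44.28 mg/L.
Outfall 2: combined Q = 8.360 m³/s; C = (7.632·44.28 + 0.7280·76.00)/8.360 = 47.04 mg/L.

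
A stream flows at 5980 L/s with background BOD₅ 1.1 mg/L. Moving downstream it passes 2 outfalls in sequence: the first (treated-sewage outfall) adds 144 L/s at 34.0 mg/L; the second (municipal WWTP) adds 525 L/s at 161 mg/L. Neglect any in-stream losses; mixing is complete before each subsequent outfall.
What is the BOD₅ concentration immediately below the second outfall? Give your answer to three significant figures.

14.4 mg/L

After outfall 1: Q = 5980 + 144.0 = 6124 L/s; C = (5980·1.100 + 144.0·34.00)/6124 = 1.874 mg/L.
After outfall 2: Q = 6124 + 525.0 = 6649 L/s; C = (6124·1.874 + 525.0·161.0)/6649 = 14.44 mg/L.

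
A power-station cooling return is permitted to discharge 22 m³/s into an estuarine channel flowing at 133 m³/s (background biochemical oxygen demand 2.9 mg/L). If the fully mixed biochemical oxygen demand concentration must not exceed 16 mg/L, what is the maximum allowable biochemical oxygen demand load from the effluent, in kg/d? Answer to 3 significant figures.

181000 kg/d

Mass balance at the limit: 133.0·2.900 + 22.00·Cₑ = 155.0·16 → Cₑ = 95.20 mg/L.
Load = 22.00 m³/s × 95.20 g/m³ × 86 400 s/d = 180900 kg/d.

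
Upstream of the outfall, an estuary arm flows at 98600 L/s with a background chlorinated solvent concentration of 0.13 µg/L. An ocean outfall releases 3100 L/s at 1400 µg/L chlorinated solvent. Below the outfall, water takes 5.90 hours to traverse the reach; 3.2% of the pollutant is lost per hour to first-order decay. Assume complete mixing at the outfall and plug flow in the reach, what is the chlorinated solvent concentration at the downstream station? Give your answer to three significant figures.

35.3 µg/L

Mass balance: C = (98600·0.1300 + 3100·1400) / 101700 = 4353000/101700 = 42.80 µg/L.
3.2%/h lost → k = −ln(1 − 0.032) = 0.03252 h⁻¹.
Decay over the reach: 42.80·exp(−kt) = 42.80·0.8254 = 35.33 µg/L.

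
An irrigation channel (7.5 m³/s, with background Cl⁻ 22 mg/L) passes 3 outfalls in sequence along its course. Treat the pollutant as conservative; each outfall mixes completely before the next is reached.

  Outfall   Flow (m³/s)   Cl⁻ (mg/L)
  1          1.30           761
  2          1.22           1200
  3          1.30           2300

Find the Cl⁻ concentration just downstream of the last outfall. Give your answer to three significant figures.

After outfall 1: Q = 7.500 + 1.300 = 8.800 m³/s; C = (7.500·22.00 + 1.300·761.0)/8.800 = 131.2 mg/L.
After outfall 2: Q = 8.800 + 1.220 = 10.02 m³/s; C = (8.800·131.2 + 1.220·1200)/10.02 = 261.3 mg/L.
After outfall 3: Q = 10.02 + 1.300 = 11.32 m³/s; C = (10.02·261.3 + 1.300·2300)/11.32 = 495.4 mg/L.

495 mg/L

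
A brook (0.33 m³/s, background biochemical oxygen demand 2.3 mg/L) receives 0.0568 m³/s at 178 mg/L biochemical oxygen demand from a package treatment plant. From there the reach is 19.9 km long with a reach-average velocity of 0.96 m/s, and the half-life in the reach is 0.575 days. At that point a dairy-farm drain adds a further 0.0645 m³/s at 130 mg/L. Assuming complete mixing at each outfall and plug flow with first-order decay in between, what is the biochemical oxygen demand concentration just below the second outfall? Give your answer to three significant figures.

Flow-weighted average: C = (0.3300·2.300 + 0.05680·178.0) / 0.3868 = 10.87/0.3868 = 28.10 mg/L; combined flow 0.3868 m³/s.
Travel time t = 19.9·1000 / 0.96 = 20730 s = 5.758 h.
Half-life 0.575 d → k = ln 2 / 0.575 = 1.205 d⁻¹.
After decay, C = 28.10 × e^(−kt) = 28.10 × 0.7488 = 21.04 mg/L.
Second outfall: C = (0.3868·21.04 + 0.06450·130.0)/0.4513 = 36.62 mg/L.

36.6 mg/L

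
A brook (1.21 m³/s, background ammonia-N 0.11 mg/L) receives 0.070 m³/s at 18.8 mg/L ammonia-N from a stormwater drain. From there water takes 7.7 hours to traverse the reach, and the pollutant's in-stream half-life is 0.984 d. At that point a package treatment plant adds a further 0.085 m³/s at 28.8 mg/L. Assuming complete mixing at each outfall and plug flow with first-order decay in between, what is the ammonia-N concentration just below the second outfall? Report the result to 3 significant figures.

2.64 mg/L

Mass balance: C = (1.210·0.1100 + 0.07000·18.80) / 1.280 = 1.449/1.280 = 1.132 mg/L; combined flow 1.280 m³/s.
Half-life 0.984 d → k = ln 2 / 0.984 = 0.7044 d⁻¹.
Applying C = C₀e^(−kt): 1.132 × 0.7977 = 0.9031 mg/L.
At the second outfall, C = (1.280·0.9031 + 0.08500·28.80) / (1.280 + 0.08500) = 2.640 mg/L.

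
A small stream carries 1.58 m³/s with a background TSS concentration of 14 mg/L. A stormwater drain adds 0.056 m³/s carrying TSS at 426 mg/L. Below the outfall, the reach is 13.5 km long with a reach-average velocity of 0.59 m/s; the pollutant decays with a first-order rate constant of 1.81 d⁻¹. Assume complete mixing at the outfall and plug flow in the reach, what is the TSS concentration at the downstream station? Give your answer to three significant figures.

Conservation of mass: C = (1.580·14.00 + 0.05600·426.0) / 1.636 = 45.98/1.636 = 28.10 mg/L.
Travel time t = 13.5·1000 / 0.59 = 22880 s = 6.356 h.
Applying C = C₀e^(−kt): 28.10 × 0.6192 = 17.40 mg/L.

17.4 mg/L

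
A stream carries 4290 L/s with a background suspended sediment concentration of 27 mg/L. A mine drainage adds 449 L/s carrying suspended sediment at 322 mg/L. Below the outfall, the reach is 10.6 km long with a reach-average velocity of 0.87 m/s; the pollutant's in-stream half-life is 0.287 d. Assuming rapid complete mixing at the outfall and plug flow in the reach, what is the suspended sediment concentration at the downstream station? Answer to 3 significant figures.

39.1 mg/L

Mass balance: C = (4290·27.00 + 449.0·322.0) / 4739 = 260400/4739 = 54.95 mg/L.
Travel time t = 10.6·1000 / 0.87 = 12180 s = 3.384 h.
Half-life 0.287 d → k = ln 2 / 0.287 = 2.415 d⁻¹.
Decay over the reach: 54.95·exp(−kt) = 54.95·0.7114 = 39.09 mg/L.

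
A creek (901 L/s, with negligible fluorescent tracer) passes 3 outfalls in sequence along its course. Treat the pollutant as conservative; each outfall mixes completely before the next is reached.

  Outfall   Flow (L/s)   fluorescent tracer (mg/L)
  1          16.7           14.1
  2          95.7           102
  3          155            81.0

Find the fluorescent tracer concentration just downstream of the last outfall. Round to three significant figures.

Below outfall 1: Q → 917.7 L/s, C = (901.0·0 + 16.70·14.10)/917.7 = 0.2566 mg/L.
Below outfall 2: Q → 1013 L/s, C = (917.7·0.2566 + 95.70·102.0)/1013 = 9.865 mg/L.
Below outfall 3: Q → 1168 L/s, C = (1013·9.865 + 155.0·81.00)/1168 = 19.30 mg/L.

19.3 mg/L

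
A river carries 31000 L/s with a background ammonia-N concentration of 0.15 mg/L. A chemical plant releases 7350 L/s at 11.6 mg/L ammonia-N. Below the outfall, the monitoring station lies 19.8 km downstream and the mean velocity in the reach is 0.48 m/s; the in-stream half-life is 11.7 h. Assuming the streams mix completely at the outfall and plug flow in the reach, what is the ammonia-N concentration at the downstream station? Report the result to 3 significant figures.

Flow-weighted average: C = (31000·0.1500 + 7350·11.60) / 38350 = 89910/38350 = 2.344 mg/L.
Travel time t = 19.8·1000 / 0.48 = 41250 s = 11.46 h.
Half-life 11.7 h → k = ln 2 / 11.7 = 0.05924 h⁻¹ = 1.422 d⁻¹.
After decay, C = 2.344 × e^(−kt) = 2.344 × 0.5072 = 1.189 mg/L.

1.19 mg/L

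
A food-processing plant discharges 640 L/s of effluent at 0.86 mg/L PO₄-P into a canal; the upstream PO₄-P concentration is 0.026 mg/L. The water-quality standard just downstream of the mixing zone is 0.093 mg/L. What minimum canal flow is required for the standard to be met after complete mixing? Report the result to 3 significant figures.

7330 L/s

Set C_mix = 0.093: (Q·0.02600 + 640.0·0.8600) / (Q + 640.0) = 0.093
→ Q = 640.0·(0.8600 − 0.093)/(0.093 − 0.02600) = 7327 L/s.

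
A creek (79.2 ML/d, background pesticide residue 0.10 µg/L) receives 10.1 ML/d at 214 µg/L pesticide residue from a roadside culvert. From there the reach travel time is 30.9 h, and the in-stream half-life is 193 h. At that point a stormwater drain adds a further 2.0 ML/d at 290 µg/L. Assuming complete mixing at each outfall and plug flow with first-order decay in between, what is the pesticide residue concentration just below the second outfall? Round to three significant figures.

27.6 µg/L

Conservation of mass: C = (79.20·0.1000 + 10.10·214.0) / 89.30 = 2169/89.30 = 24.29 µg/L; combined flow 89.30 ML/d.
Half-life 193 h → k = ln 2 / 193 = 0.003591 h⁻¹ = 0.08619 d⁻¹.
After decay, C = 24.29 × e^(−kt) = 24.29 × 0.8950 = 21.74 µg/L.
At the second outfall, C = (89.30·21.74 + 2.000·290.0) / (89.30 + 2.000) = 27.62 µg/L.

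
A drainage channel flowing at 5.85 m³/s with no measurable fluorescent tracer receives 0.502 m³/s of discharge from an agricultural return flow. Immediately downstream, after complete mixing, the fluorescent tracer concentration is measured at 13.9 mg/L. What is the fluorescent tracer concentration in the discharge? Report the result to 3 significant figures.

Mass balance: 5.850·0 + 0.5020·Cₑ = 6.352·13.90
→ Cₑ = (6.352·13.90 − 5.850·0) / 0.5020 = 175.9 mg/L.

176 mg/L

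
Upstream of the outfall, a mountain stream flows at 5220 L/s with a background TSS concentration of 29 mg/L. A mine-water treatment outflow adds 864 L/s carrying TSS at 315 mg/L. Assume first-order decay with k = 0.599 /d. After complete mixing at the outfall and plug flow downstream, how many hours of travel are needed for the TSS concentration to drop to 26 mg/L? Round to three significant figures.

39.5 h

Flow-weighted average: C = (5220·29.00 + 864.0·315.0) / 6084 = 423500/6084 = 69.62 mg/L.
69.62·exp(−k·t) = 26 → t = ln(69.62/26)/k = 142100 s = 39.46 h.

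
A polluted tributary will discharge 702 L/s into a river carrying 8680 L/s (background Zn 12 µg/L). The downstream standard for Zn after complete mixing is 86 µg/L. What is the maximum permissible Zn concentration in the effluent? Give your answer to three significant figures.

At the limit, (Qr·Cr + Qe·Cₑ)/(Qr + Qe) = 86:
Cₑ = (9382·86 − 8680·12.00) / 702.0 = 1001 µg/L.

1000 µg/L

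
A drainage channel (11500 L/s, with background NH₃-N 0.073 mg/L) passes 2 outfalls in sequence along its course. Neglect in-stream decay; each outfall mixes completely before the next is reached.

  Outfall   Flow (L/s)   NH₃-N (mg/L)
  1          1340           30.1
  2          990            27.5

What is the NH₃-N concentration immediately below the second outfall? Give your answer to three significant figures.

4.95 mg/L

Below outfall 1: Q → 12840 L/s, C = (11500·0.07300 + 1340·30.10)/12840 = 3.207 mg/L.
Below outfall 2: Q → 13830 L/s, C = (12840·3.207 + 990.0·27.50)/13830 = 4.946 mg/L.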